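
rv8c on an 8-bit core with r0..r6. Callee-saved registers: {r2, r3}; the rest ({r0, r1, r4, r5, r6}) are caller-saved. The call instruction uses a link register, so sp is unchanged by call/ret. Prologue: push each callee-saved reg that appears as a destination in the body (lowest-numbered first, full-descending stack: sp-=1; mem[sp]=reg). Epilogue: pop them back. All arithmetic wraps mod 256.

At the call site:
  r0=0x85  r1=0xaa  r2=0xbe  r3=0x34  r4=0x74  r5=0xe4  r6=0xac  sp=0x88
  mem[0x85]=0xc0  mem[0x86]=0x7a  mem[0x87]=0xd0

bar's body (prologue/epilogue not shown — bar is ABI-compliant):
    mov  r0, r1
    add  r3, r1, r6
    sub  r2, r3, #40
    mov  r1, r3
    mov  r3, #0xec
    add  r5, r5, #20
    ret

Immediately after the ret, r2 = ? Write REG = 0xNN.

prologue: push r2 -> mem[0x87]=0xbe, sp=0x87
prologue: push r3 -> mem[0x86]=0x34, sp=0x86
body[0] mov  r0, r1 -> r0=0xaa
body[1] add  r3, r1, r6 -> r3=0x56
body[2] sub  r2, r3, #40 -> r2=0x2e
body[3] mov  r1, r3 -> r1=0x56
body[4] mov  r3, #0xec -> r3=0xec
body[5] add  r5, r5, #20 -> r5=0xf8
epilogue: pop r3=0x34, sp=0x87
epilogue: pop r2=0xbe, sp=0x88
r2 is callee-saved -> restored

REG = 0xbe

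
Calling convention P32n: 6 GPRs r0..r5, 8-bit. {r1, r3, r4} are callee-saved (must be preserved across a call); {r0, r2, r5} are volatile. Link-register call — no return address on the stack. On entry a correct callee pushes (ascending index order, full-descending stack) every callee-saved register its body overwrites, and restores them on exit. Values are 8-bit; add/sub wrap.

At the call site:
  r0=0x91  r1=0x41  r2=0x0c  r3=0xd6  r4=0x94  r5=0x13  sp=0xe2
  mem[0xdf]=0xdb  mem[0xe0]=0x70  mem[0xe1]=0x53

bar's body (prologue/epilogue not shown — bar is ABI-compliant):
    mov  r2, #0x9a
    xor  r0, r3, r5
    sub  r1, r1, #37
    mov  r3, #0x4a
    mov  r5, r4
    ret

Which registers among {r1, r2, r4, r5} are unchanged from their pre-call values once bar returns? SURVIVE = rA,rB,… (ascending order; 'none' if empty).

prologue: push r1 -> mem[0xe1]=0x41, sp=0xe1
prologue: push r3 -> mem[0xe0]=0xd6, sp=0xe0
body[0] mov  r2, #0x9a -> r2=0x9a
body[1] xor  r0, r3, r5 -> r0=0xc5
body[2] sub  r1, r1, #37 -> r1=0x1c
body[3] mov  r3, #0x4a -> r3=0x4a
body[4] mov  r5, r4 -> r5=0x94
epilogue: pop r3=0xd6, sp=0xe1
epilogue: pop r1=0x41, sp=0xe2
r1: callee-saved, written=True
r2: caller-saved, written=True
r4: callee-saved, written=False
r5: caller-saved, written=True

SURVIVE = r1,r4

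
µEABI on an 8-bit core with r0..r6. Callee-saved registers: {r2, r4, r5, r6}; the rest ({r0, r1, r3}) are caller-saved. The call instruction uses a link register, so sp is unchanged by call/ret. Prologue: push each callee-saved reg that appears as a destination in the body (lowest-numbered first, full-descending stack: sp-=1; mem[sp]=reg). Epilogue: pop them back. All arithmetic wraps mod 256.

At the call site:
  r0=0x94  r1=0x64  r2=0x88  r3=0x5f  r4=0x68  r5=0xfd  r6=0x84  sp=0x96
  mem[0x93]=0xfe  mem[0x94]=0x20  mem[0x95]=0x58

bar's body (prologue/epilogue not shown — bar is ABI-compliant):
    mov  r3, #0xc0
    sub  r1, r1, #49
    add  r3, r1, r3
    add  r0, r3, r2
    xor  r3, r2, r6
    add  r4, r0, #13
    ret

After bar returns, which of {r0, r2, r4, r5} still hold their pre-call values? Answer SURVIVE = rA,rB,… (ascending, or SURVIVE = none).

SURVIVE = r2,r4,r5

prologue: push r4 → mem[0x95]=0x68, sp=0x95
body[0] mov  r3, #0xc0 → r3=0xc0
body[1] sub  r1, r1, #49 → r1=0x33
body[2] add  r3, r1, r3 → r3=0xf3
body[3] add  r0, r3, r2 → r0=0x7b
body[4] xor  r3, r2, r6 → r3=0x0c
body[5] add  r4, r0, #13 → r4=0x88
epilogue: pop r4=0x68, sp=0x96
r0: caller-saved, written=True
r2: callee-saved, written=False
r4: callee-saved, written=True
r5: callee-saved, written=False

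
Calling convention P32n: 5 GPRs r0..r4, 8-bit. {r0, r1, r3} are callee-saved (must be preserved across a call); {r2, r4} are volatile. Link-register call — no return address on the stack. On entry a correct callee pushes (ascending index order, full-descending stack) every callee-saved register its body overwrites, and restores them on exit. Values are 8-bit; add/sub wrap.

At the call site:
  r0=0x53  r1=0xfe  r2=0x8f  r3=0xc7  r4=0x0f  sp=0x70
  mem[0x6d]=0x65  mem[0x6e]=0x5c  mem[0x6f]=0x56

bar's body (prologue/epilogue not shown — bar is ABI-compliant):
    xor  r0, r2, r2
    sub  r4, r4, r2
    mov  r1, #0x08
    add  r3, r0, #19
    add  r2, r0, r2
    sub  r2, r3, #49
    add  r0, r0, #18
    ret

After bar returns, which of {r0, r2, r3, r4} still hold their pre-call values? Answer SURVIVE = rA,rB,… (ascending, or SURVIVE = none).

SURVIVE = r0,r3

prologue: push r0 → mem[0x6f]=0x53, sp=0x6f
prologue: push r1 → mem[0x6e]=0xfe, sp=0x6e
prologue: push r3 → mem[0x6d]=0xc7, sp=0x6d
body[0] xor  r0, r2, r2 → r0=0x00
body[1] sub  r4, r4, r2 → r4=0x80
body[2] mov  r1, #0x08 → r1=0x08
body[3] add  r3, r0, #19 → r3=0x13
body[4] add  r2, r0, r2 → r2=0x8f
body[5] sub  r2, r3, #49 → r2=0xe2
body[6] add  r0, r0, #18 → r0=0x12
epilogue: pop r3=0xc7, sp=0x6e
epilogue: pop r1=0xfe, sp=0x6f
epilogue: pop r0=0x53, sp=0x70
r0: callee-saved, written=True
r2: caller-saved, written=True
r3: callee-saved, written=True
r4: caller-saved, written=True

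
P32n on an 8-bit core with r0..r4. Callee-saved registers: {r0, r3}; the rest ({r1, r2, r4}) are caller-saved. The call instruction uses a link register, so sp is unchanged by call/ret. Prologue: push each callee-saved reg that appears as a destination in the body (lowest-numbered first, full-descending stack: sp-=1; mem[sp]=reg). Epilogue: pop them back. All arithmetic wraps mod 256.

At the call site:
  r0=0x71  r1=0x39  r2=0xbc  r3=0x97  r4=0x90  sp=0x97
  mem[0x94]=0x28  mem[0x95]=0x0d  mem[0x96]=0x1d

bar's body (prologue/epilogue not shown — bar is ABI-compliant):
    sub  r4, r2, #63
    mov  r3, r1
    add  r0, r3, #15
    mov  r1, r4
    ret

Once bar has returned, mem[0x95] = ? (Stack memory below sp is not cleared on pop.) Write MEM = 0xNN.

MEM = 0x97

prologue: push r0 → mem[0x96]=0x71, sp=0x96
prologue: push r3 → mem[0x95]=0x97, sp=0x95
body[0] sub  r4, r2, #63 → r4=0x7d
body[1] mov  r3, r1 → r3=0x39
body[2] add  r0, r3, #15 → r0=0x48
body[3] mov  r1, r4 → r1=0x7d
epilogue: pop r3=0x97, sp=0x96
epilogue: pop r0=0x71, sp=0x97
prologue pushed ['r0', 'r3'] at ['0x96', '0x95']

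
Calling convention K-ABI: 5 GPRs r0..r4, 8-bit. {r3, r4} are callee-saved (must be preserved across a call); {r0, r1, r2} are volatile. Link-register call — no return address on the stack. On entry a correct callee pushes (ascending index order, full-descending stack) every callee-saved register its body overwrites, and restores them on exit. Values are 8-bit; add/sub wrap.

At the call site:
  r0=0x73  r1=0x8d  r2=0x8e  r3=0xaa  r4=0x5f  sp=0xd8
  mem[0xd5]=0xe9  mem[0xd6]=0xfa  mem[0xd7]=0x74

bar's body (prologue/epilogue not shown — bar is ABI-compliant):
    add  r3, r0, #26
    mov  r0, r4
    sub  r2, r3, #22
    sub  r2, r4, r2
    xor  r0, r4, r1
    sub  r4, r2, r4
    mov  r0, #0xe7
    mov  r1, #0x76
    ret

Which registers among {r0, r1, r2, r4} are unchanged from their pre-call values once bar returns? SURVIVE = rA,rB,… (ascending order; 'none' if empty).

SURVIVE = r4

prologue: push r3 → mem[0xd7]=0xaa, sp=0xd7
prologue: push r4 → mem[0xd6]=0x5f, sp=0xd6
body[0] add  r3, r0, #26 → r3=0x8d
body[1] mov  r0, r4 → r0=0x5f
body[2] sub  r2, r3, #22 → r2=0x77
body[3] sub  r2, r4, r2 → r2=0xe8
body[4] xor  r0, r4, r1 → r0=0xd2
body[5] sub  r4, r2, r4 → r4=0x89
body[6] mov  r0, #0xe7 → r0=0xe7
body[7] mov  r1, #0x76 → r1=0x76
epilogue: pop r4=0x5f, sp=0xd7
epilogue: pop r3=0xaa, sp=0xd8
r0: caller-saved, written=True
r1: caller-saved, written=True
r2: caller-saved, written=True
r4: callee-saved, written=True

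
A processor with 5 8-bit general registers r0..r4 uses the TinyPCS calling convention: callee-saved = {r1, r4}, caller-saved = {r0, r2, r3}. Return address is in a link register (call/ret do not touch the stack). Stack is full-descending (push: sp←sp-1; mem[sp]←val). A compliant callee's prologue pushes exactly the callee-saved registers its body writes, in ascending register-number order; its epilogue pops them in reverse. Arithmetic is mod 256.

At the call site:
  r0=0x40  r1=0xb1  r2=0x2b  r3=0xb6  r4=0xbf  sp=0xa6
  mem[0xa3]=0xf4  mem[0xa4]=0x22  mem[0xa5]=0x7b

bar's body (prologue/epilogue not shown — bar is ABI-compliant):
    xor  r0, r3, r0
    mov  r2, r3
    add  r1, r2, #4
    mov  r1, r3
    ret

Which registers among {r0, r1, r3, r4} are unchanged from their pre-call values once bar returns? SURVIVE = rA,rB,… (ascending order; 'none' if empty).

prologue: push r1 → mem[0xa5]=0xb1, sp=0xa5
body[0] xor  r0, r3, r0 → r0=0xf6
body[1] mov  r2, r3 → r2=0xb6
body[2] add  r1, r2, #4 → r1=0xba
body[3] mov  r1, r3 → r1=0xb6
epilogue: pop r1=0xb1, sp=0xa6
r0: caller-saved, written=True
r1: callee-saved, written=True
r3: caller-saved, written=False
r4: callee-saved, written=False

SURVIVE = r1,r3,r4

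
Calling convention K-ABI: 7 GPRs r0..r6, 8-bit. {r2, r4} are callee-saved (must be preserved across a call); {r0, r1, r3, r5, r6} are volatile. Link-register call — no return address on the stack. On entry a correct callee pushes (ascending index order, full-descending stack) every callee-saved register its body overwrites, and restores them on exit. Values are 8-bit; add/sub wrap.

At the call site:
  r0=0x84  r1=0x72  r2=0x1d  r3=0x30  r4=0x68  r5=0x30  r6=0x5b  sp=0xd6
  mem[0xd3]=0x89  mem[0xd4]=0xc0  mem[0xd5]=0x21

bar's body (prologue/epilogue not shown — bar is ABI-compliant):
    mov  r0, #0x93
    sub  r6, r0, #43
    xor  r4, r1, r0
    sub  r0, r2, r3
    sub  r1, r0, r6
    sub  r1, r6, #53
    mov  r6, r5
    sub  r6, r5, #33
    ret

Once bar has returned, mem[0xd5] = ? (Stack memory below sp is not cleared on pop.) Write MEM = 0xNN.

prologue: push r4 → mem[0xd5]=0x68, sp=0xd5
body[0] mov  r0, #0x93 → r0=0x93
body[1] sub  r6, r0, #43 → r6=0x68
body[2] xor  r4, r1, r0 → r4=0xe1
body[3] sub  r0, r2, r3 → r0=0xed
body[4] sub  r1, r0, r6 → r1=0x85
body[5] sub  r1, r6, #53 → r1=0x33
body[6] mov  r6, r5 → r6=0x30
body[7] sub  r6, r5, #33 → r6=0x0f
epilogue: pop r4=0x68, sp=0xd6
prologue pushed ['r4'] at ['0xd5']

MEM = 0x68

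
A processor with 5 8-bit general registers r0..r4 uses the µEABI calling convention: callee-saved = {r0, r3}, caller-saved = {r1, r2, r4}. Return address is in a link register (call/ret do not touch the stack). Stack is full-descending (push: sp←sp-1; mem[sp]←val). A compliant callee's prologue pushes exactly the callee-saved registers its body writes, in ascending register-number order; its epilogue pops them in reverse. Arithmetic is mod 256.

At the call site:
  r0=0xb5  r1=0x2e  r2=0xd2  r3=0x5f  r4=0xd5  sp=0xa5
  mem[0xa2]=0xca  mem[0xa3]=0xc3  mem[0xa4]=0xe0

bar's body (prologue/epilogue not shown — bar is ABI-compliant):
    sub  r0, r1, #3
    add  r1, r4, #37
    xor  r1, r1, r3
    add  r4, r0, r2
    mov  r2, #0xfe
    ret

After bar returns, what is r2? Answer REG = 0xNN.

REG = 0xfe

prologue: push r0 → mem[0xa4]=0xb5, sp=0xa4
body[0] sub  r0, r1, #3 → r0=0x2b
body[1] add  r1, r4, #37 → r1=0xfa
body[2] xor  r1, r1, r3 → r1=0xa5
body[3] add  r4, r0, r2 → r4=0xfd
body[4] mov  r2, #0xfe → r2=0xfe
epilogue: pop r0=0xb5, sp=0xa5
r2 is caller-saved → body value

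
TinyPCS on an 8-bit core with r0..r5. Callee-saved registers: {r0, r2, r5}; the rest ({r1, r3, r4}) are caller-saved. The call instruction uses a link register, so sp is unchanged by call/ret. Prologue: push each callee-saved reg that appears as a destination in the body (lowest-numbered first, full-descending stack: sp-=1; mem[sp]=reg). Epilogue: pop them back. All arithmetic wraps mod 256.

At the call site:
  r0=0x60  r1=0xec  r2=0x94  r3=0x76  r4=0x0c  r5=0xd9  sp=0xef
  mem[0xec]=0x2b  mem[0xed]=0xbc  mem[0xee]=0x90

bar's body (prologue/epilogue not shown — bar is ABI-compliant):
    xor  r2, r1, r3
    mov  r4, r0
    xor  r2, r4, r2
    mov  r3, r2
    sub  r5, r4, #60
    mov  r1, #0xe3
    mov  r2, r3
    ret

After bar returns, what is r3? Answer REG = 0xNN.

prologue: push r2 → mem[0xee]=0x94, sp=0xee
prologue: push r5 → mem[0xed]=0xd9, sp=0xed
body[0] xor  r2, r1, r3 → r2=0x9a
body[1] mov  r4, r0 → r4=0x60
body[2] xor  r2, r4, r2 → r2=0xfa
body[3] mov  r3, r2 → r3=0xfa
body[4] sub  r5, r4, #60 → r5=0x24
body[5] mov  r1, #0xe3 → r1=0xe3
body[6] mov  r2, r3 → r2=0xfa
epilogue: pop r5=0xd9, sp=0xee
epilogue: pop r2=0x94, sp=0xef
r3 is caller-saved → body value

REG = 0xfa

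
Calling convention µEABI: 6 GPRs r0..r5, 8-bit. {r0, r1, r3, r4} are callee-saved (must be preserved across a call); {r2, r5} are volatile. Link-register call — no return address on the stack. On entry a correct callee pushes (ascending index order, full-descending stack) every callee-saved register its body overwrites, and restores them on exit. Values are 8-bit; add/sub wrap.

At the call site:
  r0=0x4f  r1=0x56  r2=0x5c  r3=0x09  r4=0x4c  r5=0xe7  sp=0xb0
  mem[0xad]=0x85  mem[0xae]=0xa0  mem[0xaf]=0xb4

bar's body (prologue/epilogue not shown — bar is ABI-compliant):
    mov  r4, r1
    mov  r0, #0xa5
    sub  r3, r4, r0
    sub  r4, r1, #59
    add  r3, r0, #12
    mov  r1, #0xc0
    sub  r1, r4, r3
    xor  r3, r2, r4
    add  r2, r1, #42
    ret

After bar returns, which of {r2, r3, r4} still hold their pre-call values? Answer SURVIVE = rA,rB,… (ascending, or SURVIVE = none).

prologue: push r0 -> mem[0xaf]=0x4f, sp=0xaf
prologue: push r1 -> mem[0xae]=0x56, sp=0xae
prologue: push r3 -> mem[0xad]=0x09, sp=0xad
prologue: push r4 -> mem[0xac]=0x4c, sp=0xac
body[0] mov  r4, r1 -> r4=0x56
body[1] mov  r0, #0xa5 -> r0=0xa5
body[2] sub  r3, r4, r0 -> r3=0xb1
body[3] sub  r4, r1, #59 -> r4=0x1b
body[4] add  r3, r0, #12 -> r3=0xb1
body[5] mov  r1, #0xc0 -> r1=0xc0
body[6] sub  r1, r4, r3 -> r1=0x6a
body[7] xor  r3, r2, r4 -> r3=0x47
body[8] add  r2, r1, #42 -> r2=0x94
epilogue: pop r4=0x4c, sp=0xad
epilogue: pop r3=0x09, sp=0xae
epilogue: pop r1=0x56, sp=0xaf
epilogue: pop r0=0x4f, sp=0xb0
r2: caller-saved, written=True
r3: callee-saved, written=True
r4: callee-saved, written=True

SURVIVE = r3,r4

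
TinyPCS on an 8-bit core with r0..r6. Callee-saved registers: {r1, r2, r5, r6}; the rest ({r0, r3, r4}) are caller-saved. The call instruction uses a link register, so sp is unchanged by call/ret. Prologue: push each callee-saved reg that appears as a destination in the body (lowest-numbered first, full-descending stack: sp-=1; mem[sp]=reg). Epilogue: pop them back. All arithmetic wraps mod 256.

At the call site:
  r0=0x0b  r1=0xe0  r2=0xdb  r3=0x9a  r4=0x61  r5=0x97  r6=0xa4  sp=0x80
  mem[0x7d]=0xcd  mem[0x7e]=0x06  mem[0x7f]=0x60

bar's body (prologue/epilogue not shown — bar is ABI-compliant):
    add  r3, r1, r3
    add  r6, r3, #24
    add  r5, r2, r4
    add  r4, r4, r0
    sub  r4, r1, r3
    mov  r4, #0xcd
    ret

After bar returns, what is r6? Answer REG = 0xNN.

REG = 0xa4

prologue: push r5 -> mem[0x7f]=0x97, sp=0x7f
prologue: push r6 -> mem[0x7e]=0xa4, sp=0x7e
body[0] add  r3, r1, r3 -> r3=0x7a
body[1] add  r6, r3, #24 -> r6=0x92
body[2] add  r5, r2, r4 -> r5=0x3c
body[3] add  r4, r4, r0 -> r4=0x6c
body[4] sub  r4, r1, r3 -> r4=0x66
body[5] mov  r4, #0xcd -> r4=0xcd
epilogue: pop r6=0xa4, sp=0x7f
epilogue: pop r5=0x97, sp=0x80
r6 is callee-saved -> restored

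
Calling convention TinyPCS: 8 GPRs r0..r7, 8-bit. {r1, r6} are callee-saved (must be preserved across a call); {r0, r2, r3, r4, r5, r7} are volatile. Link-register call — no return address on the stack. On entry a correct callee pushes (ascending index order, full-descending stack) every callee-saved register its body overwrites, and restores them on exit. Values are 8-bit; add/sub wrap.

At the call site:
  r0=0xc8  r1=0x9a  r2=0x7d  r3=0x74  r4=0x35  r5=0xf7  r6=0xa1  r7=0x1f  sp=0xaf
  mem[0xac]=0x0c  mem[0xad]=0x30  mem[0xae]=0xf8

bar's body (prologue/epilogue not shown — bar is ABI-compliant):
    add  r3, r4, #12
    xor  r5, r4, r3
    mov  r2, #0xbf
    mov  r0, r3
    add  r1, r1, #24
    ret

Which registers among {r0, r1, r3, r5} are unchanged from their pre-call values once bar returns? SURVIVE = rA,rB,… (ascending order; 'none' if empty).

prologue: push r1 → mem[0xae]=0x9a, sp=0xae
body[0] add  r3, r4, #12 → r3=0x41
body[1] xor  r5, r4, r3 → r5=0x74
body[2] mov  r2, #0xbf → r2=0xbf
body[3] mov  r0, r3 → r0=0x41
body[4] add  r1, r1, #24 → r1=0xb2
epilogue: pop r1=0x9a, sp=0xaf
r0: caller-saved, written=True
r1: callee-saved, written=True
r3: caller-saved, written=True
r5: caller-saved, written=True

SURVIVE = r1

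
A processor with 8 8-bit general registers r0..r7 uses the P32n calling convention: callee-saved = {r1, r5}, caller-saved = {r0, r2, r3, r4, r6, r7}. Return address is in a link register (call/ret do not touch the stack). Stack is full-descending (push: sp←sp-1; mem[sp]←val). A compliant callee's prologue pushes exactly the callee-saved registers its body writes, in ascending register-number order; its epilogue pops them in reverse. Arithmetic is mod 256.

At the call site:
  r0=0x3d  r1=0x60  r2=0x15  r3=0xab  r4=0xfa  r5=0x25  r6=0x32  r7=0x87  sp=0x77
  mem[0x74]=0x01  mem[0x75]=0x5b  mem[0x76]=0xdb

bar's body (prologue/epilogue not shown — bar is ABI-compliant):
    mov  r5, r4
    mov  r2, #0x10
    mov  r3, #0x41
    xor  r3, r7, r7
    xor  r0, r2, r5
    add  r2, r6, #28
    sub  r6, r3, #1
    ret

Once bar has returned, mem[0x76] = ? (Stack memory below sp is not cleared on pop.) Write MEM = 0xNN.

MEM = 0x25

prologue: push r5 -> mem[0x76]=0x25, sp=0x76
body[0] mov  r5, r4 -> r5=0xfa
body[1] mov  r2, #0x10 -> r2=0x10
body[2] mov  r3, #0x41 -> r3=0x41
body[3] xor  r3, r7, r7 -> r3=0x00
body[4] xor  r0, r2, r5 -> r0=0xea
body[5] add  r2, r6, #28 -> r2=0x4e
body[6] sub  r6, r3, #1 -> r6=0xff
epilogue: pop r5=0x25, sp=0x77
prologue pushed ['r5'] at ['0x76']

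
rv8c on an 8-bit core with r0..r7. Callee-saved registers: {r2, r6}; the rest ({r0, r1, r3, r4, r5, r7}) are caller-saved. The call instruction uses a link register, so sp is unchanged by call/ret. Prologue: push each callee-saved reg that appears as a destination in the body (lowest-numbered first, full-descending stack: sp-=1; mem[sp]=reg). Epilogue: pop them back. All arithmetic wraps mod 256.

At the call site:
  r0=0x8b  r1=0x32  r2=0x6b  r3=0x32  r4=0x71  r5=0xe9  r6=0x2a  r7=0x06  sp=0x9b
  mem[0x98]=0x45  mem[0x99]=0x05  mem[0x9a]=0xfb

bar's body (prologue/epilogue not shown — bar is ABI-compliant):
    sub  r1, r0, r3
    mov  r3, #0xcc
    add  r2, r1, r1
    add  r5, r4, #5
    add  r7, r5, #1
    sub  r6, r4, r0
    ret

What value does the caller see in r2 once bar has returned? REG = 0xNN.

REG = 0x6b

prologue: push r2 → mem[0x9a]=0x6b, sp=0x9a
prologue: push r6 → mem[0x99]=0x2a, sp=0x99
body[0] sub  r1, r0, r3 → r1=0x59
body[1] mov  r3, #0xcc → r3=0xcc
body[2] add  r2, r1, r1 → r2=0xb2
body[3] add  r5, r4, #5 → r5=0x76
body[4] add  r7, r5, #1 → r7=0x77
body[5] sub  r6, r4, r0 → r6=0xe6
epilogue: pop r6=0x2a, sp=0x9a
epilogue: pop r2=0x6b, sp=0x9b
r2 is callee-saved → restored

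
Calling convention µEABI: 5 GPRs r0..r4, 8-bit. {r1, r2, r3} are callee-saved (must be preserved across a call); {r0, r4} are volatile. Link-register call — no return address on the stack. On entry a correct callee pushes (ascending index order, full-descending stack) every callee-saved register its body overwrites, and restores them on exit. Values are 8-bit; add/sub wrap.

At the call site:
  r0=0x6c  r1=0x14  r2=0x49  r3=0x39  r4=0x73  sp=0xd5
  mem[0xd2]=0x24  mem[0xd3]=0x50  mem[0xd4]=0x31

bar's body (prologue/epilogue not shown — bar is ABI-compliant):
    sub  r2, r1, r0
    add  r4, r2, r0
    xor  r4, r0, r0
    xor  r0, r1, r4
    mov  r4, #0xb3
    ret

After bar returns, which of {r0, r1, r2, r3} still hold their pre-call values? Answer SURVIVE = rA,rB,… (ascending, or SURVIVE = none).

SURVIVE = r1,r2,r3

prologue: push r2 -> mem[0xd4]=0x49, sp=0xd4
body[0] sub  r2, r1, r0 -> r2=0xa8
body[1] add  r4, r2, r0 -> r4=0x14
body[2] xor  r4, r0, r0 -> r4=0x00
body[3] xor  r0, r1, r4 -> r0=0x14
body[4] mov  r4, #0xb3 -> r4=0xb3
epilogue: pop r2=0x49, sp=0xd5
r0: caller-saved, written=True
r1: callee-saved, written=False
r2: callee-saved, written=True
r3: callee-saved, written=False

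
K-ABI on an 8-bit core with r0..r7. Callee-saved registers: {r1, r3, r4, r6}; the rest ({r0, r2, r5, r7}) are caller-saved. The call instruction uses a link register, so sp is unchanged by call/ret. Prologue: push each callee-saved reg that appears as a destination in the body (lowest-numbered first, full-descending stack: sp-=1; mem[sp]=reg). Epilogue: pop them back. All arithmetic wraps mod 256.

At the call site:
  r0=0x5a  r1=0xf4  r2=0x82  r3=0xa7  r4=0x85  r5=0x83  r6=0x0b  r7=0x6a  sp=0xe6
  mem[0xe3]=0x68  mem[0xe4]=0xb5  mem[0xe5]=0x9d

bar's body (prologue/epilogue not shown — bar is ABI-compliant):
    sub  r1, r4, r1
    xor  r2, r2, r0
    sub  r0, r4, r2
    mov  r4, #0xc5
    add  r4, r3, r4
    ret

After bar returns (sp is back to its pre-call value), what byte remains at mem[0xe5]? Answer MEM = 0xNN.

prologue: push r1 -> mem[0xe5]=0xf4, sp=0xe5
prologue: push r4 -> mem[0xe4]=0x85, sp=0xe4
body[0] sub  r1, r4, r1 -> r1=0x91
body[1] xor  r2, r2, r0 -> r2=0xd8
body[2] sub  r0, r4, r2 -> r0=0xad
body[3] mov  r4, #0xc5 -> r4=0xc5
body[4] add  r4, r3, r4 -> r4=0x6c
epilogue: pop r4=0x85, sp=0xe5
epilogue: pop r1=0xf4, sp=0xe6
prologue pushed ['r1', 'r4'] at ['0xe5', '0xe4']

MEM = 0xf4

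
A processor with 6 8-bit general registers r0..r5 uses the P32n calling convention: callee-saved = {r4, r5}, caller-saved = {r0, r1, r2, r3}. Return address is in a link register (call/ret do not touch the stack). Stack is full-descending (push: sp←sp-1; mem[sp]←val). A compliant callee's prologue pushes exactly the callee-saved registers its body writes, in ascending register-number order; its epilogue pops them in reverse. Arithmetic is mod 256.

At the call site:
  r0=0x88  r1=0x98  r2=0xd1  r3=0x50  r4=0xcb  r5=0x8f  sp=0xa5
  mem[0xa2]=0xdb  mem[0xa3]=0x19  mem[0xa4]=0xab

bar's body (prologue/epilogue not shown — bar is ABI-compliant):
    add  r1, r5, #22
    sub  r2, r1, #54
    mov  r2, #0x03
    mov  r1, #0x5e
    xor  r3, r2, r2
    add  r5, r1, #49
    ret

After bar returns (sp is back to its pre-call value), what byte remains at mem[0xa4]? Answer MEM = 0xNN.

prologue: push r5 -> mem[0xa4]=0x8f, sp=0xa4
body[0] add  r1, r5, #22 -> r1=0xa5
body[1] sub  r2, r1, #54 -> r2=0x6f
body[2] mov  r2, #0x03 -> r2=0x03
body[3] mov  r1, #0x5e -> r1=0x5e
body[4] xor  r3, r2, r2 -> r3=0x00
body[5] add  r5, r1, #49 -> r5=0x8f
epilogue: pop r5=0x8f, sp=0xa5
prologue pushed ['r5'] at ['0xa4']

MEM = 0x8f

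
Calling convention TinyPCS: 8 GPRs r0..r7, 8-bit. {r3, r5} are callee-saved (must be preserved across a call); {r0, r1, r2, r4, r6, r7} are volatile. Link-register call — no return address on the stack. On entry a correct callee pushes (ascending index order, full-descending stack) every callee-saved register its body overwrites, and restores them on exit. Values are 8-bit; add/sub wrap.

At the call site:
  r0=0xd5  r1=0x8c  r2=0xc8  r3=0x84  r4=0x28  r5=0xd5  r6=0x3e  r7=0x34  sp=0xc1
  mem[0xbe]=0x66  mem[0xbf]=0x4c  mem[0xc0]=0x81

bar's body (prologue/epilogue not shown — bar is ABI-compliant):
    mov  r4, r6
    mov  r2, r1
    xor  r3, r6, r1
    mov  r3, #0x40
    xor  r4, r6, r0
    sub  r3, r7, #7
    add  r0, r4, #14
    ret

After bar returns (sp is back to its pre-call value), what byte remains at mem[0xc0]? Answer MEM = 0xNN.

MEM = 0x84

prologue: push r3 -> mem[0xc0]=0x84, sp=0xc0
body[0] mov  r4, r6 -> r4=0x3e
body[1] mov  r2, r1 -> r2=0x8c
body[2] xor  r3, r6, r1 -> r3=0xb2
body[3] mov  r3, #0x40 -> r3=0x40
body[4] xor  r4, r6, r0 -> r4=0xeb
body[5] sub  r3, r7, #7 -> r3=0x2d
body[6] add  r0, r4, #14 -> r0=0xf9
epilogue: pop r3=0x84, sp=0xc1
prologue pushed ['r3'] at ['0xc0']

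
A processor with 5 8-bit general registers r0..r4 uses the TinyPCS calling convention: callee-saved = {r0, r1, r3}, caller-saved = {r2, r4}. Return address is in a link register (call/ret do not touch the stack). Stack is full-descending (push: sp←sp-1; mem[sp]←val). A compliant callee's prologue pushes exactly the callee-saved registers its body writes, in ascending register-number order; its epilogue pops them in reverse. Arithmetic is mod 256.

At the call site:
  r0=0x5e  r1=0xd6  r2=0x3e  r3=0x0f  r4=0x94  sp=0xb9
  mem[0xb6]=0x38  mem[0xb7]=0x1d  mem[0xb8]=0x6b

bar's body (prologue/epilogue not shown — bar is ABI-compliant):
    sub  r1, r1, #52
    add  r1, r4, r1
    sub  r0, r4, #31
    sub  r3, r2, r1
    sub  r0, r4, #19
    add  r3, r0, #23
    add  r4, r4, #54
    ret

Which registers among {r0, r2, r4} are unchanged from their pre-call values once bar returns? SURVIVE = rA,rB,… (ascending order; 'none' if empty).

SURVIVE = r0,r2

prologue: push r0 → mem[0xb8]=0x5e, sp=0xb8
prologue: push r1 → mem[0xb7]=0xd6, sp=0xb7
prologue: push r3 → mem[0xb6]=0x0f, sp=0xb6
body[0] sub  r1, r1, #52 → r1=0xa2
body[1] add  r1, r4, r1 → r1=0x36
body[2] sub  r0, r4, #31 → r0=0x75
body[3] sub  r3, r2, r1 → r3=0x08
body[4] sub  r0, r4, #19 → r0=0x81
body[5] add  r3, r0, #23 → r3=0x98
body[6] add  r4, r4, #54 → r4=0xca
epilogue: pop r3=0x0f, sp=0xb7
epilogue: pop r1=0xd6, sp=0xb8
epilogue: pop r0=0x5e, sp=0xb9
r0: callee-saved, written=True
r2: caller-saved, written=False
r4: caller-saved, written=True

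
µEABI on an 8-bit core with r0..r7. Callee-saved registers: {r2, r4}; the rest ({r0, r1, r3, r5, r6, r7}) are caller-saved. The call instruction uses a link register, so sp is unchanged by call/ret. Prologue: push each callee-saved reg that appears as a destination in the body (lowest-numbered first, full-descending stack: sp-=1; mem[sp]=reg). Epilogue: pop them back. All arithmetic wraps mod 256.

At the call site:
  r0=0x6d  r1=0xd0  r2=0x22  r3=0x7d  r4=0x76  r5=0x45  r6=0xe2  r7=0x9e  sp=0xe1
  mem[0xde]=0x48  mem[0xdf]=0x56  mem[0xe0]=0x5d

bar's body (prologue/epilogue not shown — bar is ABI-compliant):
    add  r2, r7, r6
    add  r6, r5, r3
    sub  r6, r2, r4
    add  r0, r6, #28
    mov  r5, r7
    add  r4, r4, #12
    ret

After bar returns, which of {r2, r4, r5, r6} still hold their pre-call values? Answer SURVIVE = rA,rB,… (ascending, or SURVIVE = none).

prologue: push r2 → mem[0xe0]=0x22, sp=0xe0
prologue: push r4 → mem[0xdf]=0x76, sp=0xdf
body[0] add  r2, r7, r6 → r2=0x80
body[1] add  r6, r5, r3 → r6=0xc2
body[2] sub  r6, r2, r4 → r6=0x0a
body[3] add  r0, r6, #28 → r0=0x26
body[4] mov  r5, r7 → r5=0x9e
body[5] add  r4, r4, #12 → r4=0x82
epilogue: pop r4=0x76, sp=0xe0
epilogue: pop r2=0x22, sp=0xe1
r2: callee-saved, written=True
r4: callee-saved, written=True
r5: caller-saved, written=True
r6: caller-saved, written=True

SURVIVE = r2,r4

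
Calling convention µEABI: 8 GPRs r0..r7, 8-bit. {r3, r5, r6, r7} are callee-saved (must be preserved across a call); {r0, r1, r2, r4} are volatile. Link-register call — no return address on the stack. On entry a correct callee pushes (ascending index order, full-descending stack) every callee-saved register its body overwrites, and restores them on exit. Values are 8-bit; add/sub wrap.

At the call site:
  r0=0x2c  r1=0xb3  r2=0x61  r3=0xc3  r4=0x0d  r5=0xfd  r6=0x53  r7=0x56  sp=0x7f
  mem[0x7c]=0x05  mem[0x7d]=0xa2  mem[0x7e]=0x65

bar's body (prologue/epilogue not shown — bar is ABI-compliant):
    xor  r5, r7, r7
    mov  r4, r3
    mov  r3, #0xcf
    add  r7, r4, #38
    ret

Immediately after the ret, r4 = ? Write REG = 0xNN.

REG = 0xc3

prologue: push r3 → mem[0x7e]=0xc3, sp=0x7e
prologue: push r5 → mem[0x7d]=0xfd, sp=0x7d
prologue: push r7 → mem[0x7c]=0x56, sp=0x7c
body[0] xor  r5, r7, r7 → r5=0x00
body[1] mov  r4, r3 → r4=0xc3
body[2] mov  r3, #0xcf → r3=0xcf
body[3] add  r7, r4, #38 → r7=0xe9
epilogue: pop r7=0x56, sp=0x7d
epilogue: pop r5=0xfd, sp=0x7e
epilogue: pop r3=0xc3, sp=0x7f
r4 is caller-saved → body value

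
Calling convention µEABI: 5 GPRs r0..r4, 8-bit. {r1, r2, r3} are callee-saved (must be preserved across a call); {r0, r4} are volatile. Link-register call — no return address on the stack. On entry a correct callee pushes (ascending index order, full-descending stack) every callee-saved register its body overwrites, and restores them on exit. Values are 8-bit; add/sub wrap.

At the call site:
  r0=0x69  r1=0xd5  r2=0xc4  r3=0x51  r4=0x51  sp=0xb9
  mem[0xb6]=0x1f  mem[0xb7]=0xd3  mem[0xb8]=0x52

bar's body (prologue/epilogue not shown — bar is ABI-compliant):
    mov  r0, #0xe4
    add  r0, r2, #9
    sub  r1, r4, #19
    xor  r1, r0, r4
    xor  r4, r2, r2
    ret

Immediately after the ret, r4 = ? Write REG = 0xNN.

REG = 0x00

prologue: push r1 → mem[0xb8]=0xd5, sp=0xb8
body[0] mov  r0, #0xe4 → r0=0xe4
body[1] add  r0, r2, #9 → r0=0xcd
body[2] sub  r1, r4, #19 → r1=0x3e
body[3] xor  r1, r0, r4 → r1=0x9c
body[4] xor  r4, r2, r2 → r4=0x00
epilogue: pop r1=0xd5, sp=0xb9
r4 is caller-saved → body value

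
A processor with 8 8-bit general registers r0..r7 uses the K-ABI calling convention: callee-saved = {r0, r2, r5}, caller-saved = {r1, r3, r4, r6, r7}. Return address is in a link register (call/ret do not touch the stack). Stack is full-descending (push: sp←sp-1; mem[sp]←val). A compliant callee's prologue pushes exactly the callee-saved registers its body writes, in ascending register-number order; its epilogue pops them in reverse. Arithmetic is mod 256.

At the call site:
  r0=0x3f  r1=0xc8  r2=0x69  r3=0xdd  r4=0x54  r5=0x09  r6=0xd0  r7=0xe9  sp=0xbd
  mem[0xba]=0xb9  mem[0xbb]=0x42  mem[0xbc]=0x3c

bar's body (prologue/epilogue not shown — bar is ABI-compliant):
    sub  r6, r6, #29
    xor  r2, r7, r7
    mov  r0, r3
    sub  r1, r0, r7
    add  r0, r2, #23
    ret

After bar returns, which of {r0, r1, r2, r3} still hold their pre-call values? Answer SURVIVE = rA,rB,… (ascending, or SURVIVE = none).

SURVIVE = r0,r2,r3

prologue: push r0 -> mem[0xbc]=0x3f, sp=0xbc
prologue: push r2 -> mem[0xbb]=0x69, sp=0xbb
body[0] sub  r6, r6, #29 -> r6=0xb3
body[1] xor  r2, r7, r7 -> r2=0x00
body[2] mov  r0, r3 -> r0=0xdd
body[3] sub  r1, r0, r7 -> r1=0xf4
body[4] add  r0, r2, #23 -> r0=0x17
epilogue: pop r2=0x69, sp=0xbc
epilogue: pop r0=0x3f, sp=0xbd
r0: callee-saved, written=True
r1: caller-saved, written=True
r2: callee-saved, written=True
r3: caller-saved, written=False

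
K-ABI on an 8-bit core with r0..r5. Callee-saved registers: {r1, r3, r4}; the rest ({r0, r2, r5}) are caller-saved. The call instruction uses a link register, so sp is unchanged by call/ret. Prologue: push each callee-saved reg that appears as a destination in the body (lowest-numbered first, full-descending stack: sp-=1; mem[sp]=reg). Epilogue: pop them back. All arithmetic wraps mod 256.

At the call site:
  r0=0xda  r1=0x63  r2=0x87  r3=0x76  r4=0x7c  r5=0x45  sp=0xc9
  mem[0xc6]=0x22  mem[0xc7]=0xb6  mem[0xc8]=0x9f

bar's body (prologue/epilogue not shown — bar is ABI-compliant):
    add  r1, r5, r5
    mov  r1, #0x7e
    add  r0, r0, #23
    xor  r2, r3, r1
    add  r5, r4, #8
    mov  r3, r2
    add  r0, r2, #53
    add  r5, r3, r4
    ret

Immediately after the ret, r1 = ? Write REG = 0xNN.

REG = 0x63

prologue: push r1 -> mem[0xc8]=0x63, sp=0xc8
prologue: push r3 -> mem[0xc7]=0x76, sp=0xc7
body[0] add  r1, r5, r5 -> r1=0x8a
body[1] mov  r1, #0x7e -> r1=0x7e
body[2] add  r0, r0, #23 -> r0=0xf1
body[3] xor  r2, r3, r1 -> r2=0x08
body[4] add  r5, r4, #8 -> r5=0x84
body[5] mov  r3, r2 -> r3=0x08
body[6] add  r0, r2, #53 -> r0=0x3d
body[7] add  r5, r3, r4 -> r5=0x84
epilogue: pop r3=0x76, sp=0xc8
epilogue: pop r1=0x63, sp=0xc9
r1 is callee-saved -> restored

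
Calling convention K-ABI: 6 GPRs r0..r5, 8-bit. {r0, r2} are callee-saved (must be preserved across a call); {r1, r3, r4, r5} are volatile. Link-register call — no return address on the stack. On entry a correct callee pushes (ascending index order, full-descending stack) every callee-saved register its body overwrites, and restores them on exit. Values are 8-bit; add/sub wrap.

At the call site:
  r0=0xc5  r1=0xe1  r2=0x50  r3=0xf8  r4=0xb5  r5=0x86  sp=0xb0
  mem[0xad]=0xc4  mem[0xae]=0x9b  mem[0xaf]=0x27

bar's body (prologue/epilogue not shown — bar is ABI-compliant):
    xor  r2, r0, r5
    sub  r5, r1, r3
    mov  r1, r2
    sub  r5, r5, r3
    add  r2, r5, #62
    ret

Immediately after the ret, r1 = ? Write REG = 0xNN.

REG = 0x43

prologue: push r2 → mem[0xaf]=0x50, sp=0xaf
body[0] xor  r2, r0, r5 → r2=0x43
body[1] sub  r5, r1, r3 → r5=0xe9
body[2] mov  r1, r2 → r1=0x43
body[3] sub  r5, r5, r3 → r5=0xf1
body[4] add  r2, r5, #62 → r2=0x2f
epilogue: pop r2=0x50, sp=0xb0
r1 is caller-saved → body value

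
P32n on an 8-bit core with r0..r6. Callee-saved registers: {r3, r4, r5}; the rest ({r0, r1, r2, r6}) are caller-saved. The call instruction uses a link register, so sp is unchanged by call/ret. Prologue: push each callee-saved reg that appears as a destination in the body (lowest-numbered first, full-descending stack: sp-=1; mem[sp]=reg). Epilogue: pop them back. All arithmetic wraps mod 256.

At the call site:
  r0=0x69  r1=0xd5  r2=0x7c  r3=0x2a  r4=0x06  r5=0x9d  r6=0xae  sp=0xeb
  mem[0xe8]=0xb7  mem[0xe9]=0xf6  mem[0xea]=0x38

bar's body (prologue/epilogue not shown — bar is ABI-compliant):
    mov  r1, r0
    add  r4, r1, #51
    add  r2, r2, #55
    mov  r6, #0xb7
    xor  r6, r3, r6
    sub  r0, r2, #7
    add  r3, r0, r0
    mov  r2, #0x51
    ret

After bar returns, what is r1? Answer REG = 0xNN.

REG = 0x69

prologue: push r3 -> mem[0xea]=0x2a, sp=0xea
prologue: push r4 -> mem[0xe9]=0x06, sp=0xe9
body[0] mov  r1, r0 -> r1=0x69
body[1] add  r4, r1, #51 -> r4=0x9c
body[2] add  r2, r2, #55 -> r2=0xb3
body[3] mov  r6, #0xb7 -> r6=0xb7
body[4] xor  r6, r3, r6 -> r6=0x9d
body[5] sub  r0, r2, #7 -> r0=0xac
body[6] add  r3, r0, r0 -> r3=0x58
body[7] mov  r2, #0x51 -> r2=0x51
epilogue: pop r4=0x06, sp=0xea
epilogue: pop r3=0x2a, sp=0xeb
r1 is caller-saved -> body value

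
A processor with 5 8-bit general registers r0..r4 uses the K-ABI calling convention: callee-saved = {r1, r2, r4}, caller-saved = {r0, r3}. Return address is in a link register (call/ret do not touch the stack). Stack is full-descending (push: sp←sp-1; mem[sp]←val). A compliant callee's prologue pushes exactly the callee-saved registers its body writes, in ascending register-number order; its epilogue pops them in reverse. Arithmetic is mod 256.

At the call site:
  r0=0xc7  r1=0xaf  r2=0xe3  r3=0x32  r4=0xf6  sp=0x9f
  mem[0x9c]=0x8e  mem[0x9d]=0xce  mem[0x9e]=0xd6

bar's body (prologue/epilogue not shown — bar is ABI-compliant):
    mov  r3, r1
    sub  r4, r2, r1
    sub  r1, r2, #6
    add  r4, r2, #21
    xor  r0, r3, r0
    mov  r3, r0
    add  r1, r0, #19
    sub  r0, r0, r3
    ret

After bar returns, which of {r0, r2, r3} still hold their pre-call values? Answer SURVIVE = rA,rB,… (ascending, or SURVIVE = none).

SURVIVE = r2

prologue: push r1 -> mem[0x9e]=0xaf, sp=0x9e
prologue: push r4 -> mem[0x9d]=0xf6, sp=0x9d
body[0] mov  r3, r1 -> r3=0xaf
body[1] sub  r4, r2, r1 -> r4=0x34
body[2] sub  r1, r2, #6 -> r1=0xdd
body[3] add  r4, r2, #21 -> r4=0xf8
body[4] xor  r0, r3, r0 -> r0=0x68
body[5] mov  r3, r0 -> r3=0x68
body[6] add  r1, r0, #19 -> r1=0x7b
body[7] sub  r0, r0, r3 -> r0=0x00
epilogue: pop r4=0xf6, sp=0x9e
epilogue: pop r1=0xaf, sp=0x9f
r0: caller-saved, written=True
r2: callee-saved, written=False
r3: caller-saved, written=True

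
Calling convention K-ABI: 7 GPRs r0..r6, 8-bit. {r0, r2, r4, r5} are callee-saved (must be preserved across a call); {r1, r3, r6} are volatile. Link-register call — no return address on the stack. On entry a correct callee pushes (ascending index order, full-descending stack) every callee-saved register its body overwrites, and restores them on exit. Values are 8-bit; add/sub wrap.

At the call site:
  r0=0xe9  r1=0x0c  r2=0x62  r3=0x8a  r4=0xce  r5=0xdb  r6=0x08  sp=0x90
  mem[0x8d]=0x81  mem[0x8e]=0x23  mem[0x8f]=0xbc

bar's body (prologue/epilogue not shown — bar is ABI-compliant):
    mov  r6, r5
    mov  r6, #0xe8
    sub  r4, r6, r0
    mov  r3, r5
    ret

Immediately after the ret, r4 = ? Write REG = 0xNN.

prologue: push r4 → mem[0x8f]=0xce, sp=0x8f
body[0] mov  r6, r5 → r6=0xdb
body[1] mov  r6, #0xe8 → r6=0xe8
body[2] sub  r4, r6, r0 → r4=0xff
body[3] mov  r3, r5 → r3=0xdb
epilogue: pop r4=0xce, sp=0x90
r4 is callee-saved → restored

REG = 0xce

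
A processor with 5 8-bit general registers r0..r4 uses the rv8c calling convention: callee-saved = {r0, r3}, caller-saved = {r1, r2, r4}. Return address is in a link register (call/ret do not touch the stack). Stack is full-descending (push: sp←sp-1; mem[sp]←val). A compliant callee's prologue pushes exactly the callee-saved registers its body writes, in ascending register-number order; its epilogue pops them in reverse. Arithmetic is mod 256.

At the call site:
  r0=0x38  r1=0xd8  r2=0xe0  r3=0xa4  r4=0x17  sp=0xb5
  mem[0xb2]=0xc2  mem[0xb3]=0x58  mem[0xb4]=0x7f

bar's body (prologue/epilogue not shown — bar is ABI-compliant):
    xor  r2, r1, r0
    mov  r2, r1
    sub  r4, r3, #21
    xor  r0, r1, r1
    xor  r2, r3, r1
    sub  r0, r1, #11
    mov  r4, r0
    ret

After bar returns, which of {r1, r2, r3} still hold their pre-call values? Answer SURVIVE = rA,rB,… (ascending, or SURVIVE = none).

SURVIVE = r1,r3

prologue: push r0 -> mem[0xb4]=0x38, sp=0xb4
body[0] xor  r2, r1, r0 -> r2=0xe0
body[1] mov  r2, r1 -> r2=0xd8
body[2] sub  r4, r3, #21 -> r4=0x8f
body[3] xor  r0, r1, r1 -> r0=0x00
body[4] xor  r2, r3, r1 -> r2=0x7c
body[5] sub  r0, r1, #11 -> r0=0xcd
body[6] mov  r4, r0 -> r4=0xcd
epilogue: pop r0=0x38, sp=0xb5
r1: caller-saved, written=False
r2: caller-saved, written=True
r3: callee-saved, written=False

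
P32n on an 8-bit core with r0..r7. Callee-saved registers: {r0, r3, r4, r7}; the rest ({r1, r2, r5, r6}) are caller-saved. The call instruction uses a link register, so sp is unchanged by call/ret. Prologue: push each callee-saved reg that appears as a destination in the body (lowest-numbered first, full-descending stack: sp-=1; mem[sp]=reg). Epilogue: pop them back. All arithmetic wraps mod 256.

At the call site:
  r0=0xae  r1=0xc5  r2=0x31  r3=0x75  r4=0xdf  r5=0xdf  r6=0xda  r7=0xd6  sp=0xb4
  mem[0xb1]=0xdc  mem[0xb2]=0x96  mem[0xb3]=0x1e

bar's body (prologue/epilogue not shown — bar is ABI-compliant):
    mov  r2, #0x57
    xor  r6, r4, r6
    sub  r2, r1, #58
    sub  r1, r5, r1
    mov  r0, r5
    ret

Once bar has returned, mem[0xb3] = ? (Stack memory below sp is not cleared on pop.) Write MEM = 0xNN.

MEM = 0xae

prologue: push r0 → mem[0xb3]=0xae, sp=0xb3
body[0] mov  r2, #0x57 → r2=0x57
body[1] xor  r6, r4, r6 → r6=0x05
body[2] sub  r2, r1, #58 → r2=0x8b
body[3] sub  r1, r5, r1 → r1=0x1a
body[4] mov  r0, r5 → r0=0xdf
epilogue: pop r0=0xae, sp=0xb4
prologue pushed ['r0'] at ['0xb3']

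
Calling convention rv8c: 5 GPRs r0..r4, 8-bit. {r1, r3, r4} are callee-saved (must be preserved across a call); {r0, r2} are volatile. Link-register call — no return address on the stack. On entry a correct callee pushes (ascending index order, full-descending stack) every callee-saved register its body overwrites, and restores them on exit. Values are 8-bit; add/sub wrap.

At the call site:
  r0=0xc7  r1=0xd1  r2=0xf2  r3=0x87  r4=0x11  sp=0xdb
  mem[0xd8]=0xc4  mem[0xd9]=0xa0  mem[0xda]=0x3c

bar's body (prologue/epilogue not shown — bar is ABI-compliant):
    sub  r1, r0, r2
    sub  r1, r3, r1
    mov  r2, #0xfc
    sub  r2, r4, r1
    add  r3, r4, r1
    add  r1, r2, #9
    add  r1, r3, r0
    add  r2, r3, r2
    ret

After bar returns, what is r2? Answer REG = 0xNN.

REG = 0x22

prologue: push r1 -> mem[0xda]=0xd1, sp=0xda
prologue: push r3 -> mem[0xd9]=0x87, sp=0xd9
body[0] sub  r1, r0, r2 -> r1=0xd5
body[1] sub  r1, r3, r1 -> r1=0xb2
body[2] mov  r2, #0xfc -> r2=0xfc
body[3] sub  r2, r4, r1 -> r2=0x5f
body[4] add  r3, r4, r1 -> r3=0xc3
body[5] add  r1, r2, #9 -> r1=0x68
body[6] add  r1, r3, r0 -> r1=0x8a
body[7] add  r2, r3, r2 -> r2=0x22
epilogue: pop r3=0x87, sp=0xda
epilogue: pop r1=0xd1, sp=0xdb
r2 is caller-saved -> body value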